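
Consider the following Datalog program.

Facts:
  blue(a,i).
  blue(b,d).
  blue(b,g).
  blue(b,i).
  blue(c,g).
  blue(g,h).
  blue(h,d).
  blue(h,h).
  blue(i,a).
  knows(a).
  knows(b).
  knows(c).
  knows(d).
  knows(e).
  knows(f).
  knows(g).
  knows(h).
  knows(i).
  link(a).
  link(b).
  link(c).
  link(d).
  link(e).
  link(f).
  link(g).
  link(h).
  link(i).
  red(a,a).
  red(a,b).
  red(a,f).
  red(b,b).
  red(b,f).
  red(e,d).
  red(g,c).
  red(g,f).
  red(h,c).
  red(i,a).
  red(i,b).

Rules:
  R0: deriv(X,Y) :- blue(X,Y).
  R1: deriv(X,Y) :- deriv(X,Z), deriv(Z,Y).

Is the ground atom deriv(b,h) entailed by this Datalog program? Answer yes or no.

round 1: derive deriv(a,i) via R0 from blue(a,i)
round 1: derive deriv(b,d) via R0 from blue(b,d)
round 1: derive deriv(b,g) via R0 from blue(b,g)
round 1: derive deriv(b,i) via R0 from blue(b,i)
round 1: derive deriv(c,g) via R0 from blue(c,g)
round 1: derive deriv(g,h) via R0 from blue(g,h)
round 1: derive deriv(h,d) via R0 from blue(h,d)
round 1: derive deriv(h,h) via R0 from blue(h,h)
round 1: derive deriv(i,a) via R0 from blue(i,a)
round 2: derive deriv(a,a) via R1 from deriv(a,i), deriv(i,a)
round 2: derive deriv(b,a) via R1 from deriv(b,i), deriv(i,a)
round 2: derive deriv(b,h) via R1 from deriv(b,g), deriv(g,h)
round 2: derive deriv(c,h) via R1 from deriv(c,g), deriv(g,h)
round 2: derive deriv(g,d) via R1 from deriv(g,h), deriv(h,d)
round 2: derive deriv(i,i) via R1 from deriv(i,a), deriv(a,i)
round 3: derive deriv(c,d) via R1 from deriv(c,g), deriv(g,d)

yes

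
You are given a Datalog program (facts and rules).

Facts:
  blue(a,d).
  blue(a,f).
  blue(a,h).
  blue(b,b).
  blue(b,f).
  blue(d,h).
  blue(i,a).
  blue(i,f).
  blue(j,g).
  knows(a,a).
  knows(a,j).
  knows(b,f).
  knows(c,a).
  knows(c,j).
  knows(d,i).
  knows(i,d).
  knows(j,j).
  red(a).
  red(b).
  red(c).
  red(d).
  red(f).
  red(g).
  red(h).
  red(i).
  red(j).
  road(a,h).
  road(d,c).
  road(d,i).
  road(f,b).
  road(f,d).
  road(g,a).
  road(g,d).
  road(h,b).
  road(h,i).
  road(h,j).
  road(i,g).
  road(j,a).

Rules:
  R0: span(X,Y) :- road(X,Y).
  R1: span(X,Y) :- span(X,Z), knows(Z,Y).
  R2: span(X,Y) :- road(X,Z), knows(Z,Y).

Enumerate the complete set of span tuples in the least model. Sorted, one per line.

span(a,h)
span(d,a)
span(d,c)
span(d,d)
span(d,i)
span(d,j)
span(f,b)
span(f,d)
span(f,f)
span(f,i)
span(g,a)
span(g,d)
span(g,i)
span(g,j)
span(h,b)
span(h,d)
span(h,f)
span(h,i)
span(h,j)
span(i,g)
span(j,a)
span(j,j)

round 1: derive span(a,h) via R0 from road(a,h)
round 1: derive span(d,c) via R0 from road(d,c)
round 1: derive span(d,i) via R0 from road(d,i)
round 1: derive span(f,b) via R0 from road(f,b)
round 1: derive span(f,d) via R0 from road(f,d)
round 1: derive span(g,a) via R0 from road(g,a)
round 1: derive span(g,d) via R0 from road(g,d)
round 1: derive span(h,b) via R0 from road(h,b)
round 1: derive span(h,i) via R0 from road(h,i)
round 1: derive span(h,j) via R0 from road(h,j)
round 1: derive span(i,g) via R0 from road(i,g)
round 1: derive span(j,a) via R0 from road(j,a)
round 1: derive span(d,a) via R2 from road(d,c), knows(c,a)
round 1: derive span(d,d) via R2 from road(d,i), knows(i,d)
round 1: derive span(d,j) via R2 from road(d,c), knows(c,j)
round 1: derive span(f,f) via R2 from road(f,b), knows(b,f)
round 1: derive span(f,i) via R2 from road(f,d), knows(d,i)
round 1: derive span(g,i) via R2 from road(g,d), knows(d,i)
round 1: derive span(g,j) via R2 from road(g,a), knows(a,j)
round 1: derive span(h,d) via R2 from road(h,i), knows(i,d)
round 1: derive span(h,f) via R2 from road(h,b), knows(b,f)
round 1: derive span(j,j) via R2 from road(j,a), knows(a,j)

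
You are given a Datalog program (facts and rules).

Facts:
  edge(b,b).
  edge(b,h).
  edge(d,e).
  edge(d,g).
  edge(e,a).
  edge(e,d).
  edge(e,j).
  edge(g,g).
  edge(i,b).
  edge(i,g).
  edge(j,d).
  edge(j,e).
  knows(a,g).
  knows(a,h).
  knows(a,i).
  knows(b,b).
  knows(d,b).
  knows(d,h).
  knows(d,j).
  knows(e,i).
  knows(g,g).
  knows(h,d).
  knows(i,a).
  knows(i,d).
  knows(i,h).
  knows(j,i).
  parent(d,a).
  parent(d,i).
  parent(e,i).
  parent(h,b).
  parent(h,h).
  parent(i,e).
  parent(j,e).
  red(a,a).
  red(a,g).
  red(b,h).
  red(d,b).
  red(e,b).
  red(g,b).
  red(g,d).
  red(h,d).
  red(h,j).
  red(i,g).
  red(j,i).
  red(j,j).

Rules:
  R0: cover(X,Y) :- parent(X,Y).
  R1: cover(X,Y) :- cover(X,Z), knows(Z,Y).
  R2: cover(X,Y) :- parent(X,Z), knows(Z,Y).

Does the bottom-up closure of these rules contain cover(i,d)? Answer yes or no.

yes

round 1: derive cover(d,a) via R0 from parent(d,a)
round 1: derive cover(d,i) via R0 from parent(d,i)
round 1: derive cover(e,i) via R0 from parent(e,i)
round 1: derive cover(h,b) via R0 from parent(h,b)
round 1: derive cover(h,h) via R0 from parent(h,h)
round 1: derive cover(i,e) via R0 from parent(i,e)
round 1: derive cover(j,e) via R0 from parent(j,e)
round 1: derive cover(d,d) via R2 from parent(d,i), knows(i,d)
round 1: derive cover(d,g) via R2 from parent(d,a), knows(a,g)
round 1: derive cover(d,h) via R2 from parent(d,a), knows(a,h)
round 1: derive cover(e,a) via R2 from parent(e,i), knows(i,a)
round 1: derive cover(e,d) via R2 from parent(e,i), knows(i,d)
round 1: derive cover(e,h) via R2 from parent(e,i), knows(i,h)
round 1: derive cover(h,d) via R2 from parent(h,h), knows(h,d)
round 1: derive cover(i,i) via R2 from parent(i,e), knows(e,i)
round 1: derive cover(j,i) via R2 from parent(j,e), knows(e,i)
round 2: derive cover(d,b) via R1 from cover(d,d), knows(d,b)
round 2: derive cover(d,j) via R1 from cover(d,d), knows(d,j)
round 2: derive cover(e,b) via R1 from cover(e,d), knows(d,b)
round 2: derive cover(e,g) via R1 from cover(e,a), knows(a,g)
round 2: derive cover(e,j) via R1 from cover(e,d), knows(d,j)
round 2: derive cover(h,j) via R1 from cover(h,d), knows(d,j)
round 2: derive cover(i,a) via R1 from cover(i,i), knows(i,a)
round 2: derive cover(i,d) via R1 from cover(i,i), knows(i,d)
round 2: derive cover(i,h) via R1 from cover(i,i), knows(i,h)
round 2: derive cover(j,a) via R1 from cover(j,i), knows(i,a)
round 2: derive cover(j,d) via R1 from cover(j,i), knows(i,d)
round 2: derive cover(j,h) via R1 from cover(j,i), knows(i,h)
round 3: derive cover(h,i) via R1 from cover(h,j), knows(j,i)
round 3: derive cover(i,b) via R1 from cover(i,d), knows(d,b)
round 3: derive cover(i,g) via R1 from cover(i,a), knows(a,g)
round 3: derive cover(i,j) via R1 from cover(i,d), knows(d,j)
round 3: derive cover(j,b) via R1 from cover(j,d), knows(d,b)
round 3: derive cover(j,g) via R1 from cover(j,a), knows(a,g)
round 3: derive cover(j,j) via R1 from cover(j,d), knows(d,j)
round 4: derive cover(h,a) via R1 from cover(h,i), knows(i,a)
round 5: derive cover(h,g) via R1 from cover(h,a), knows(a,g)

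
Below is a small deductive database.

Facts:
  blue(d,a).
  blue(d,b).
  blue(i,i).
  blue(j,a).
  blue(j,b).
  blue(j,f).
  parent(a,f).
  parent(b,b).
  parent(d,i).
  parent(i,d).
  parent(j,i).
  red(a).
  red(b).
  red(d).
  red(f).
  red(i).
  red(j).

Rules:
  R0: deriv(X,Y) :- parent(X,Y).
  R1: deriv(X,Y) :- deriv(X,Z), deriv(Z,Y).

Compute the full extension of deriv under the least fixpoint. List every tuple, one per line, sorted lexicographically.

round 1: derive deriv(a,f) via R0 from parent(a,f)
round 1: derive deriv(b,b) via R0 from parent(b,b)
round 1: derive deriv(d,i) via R0 from parent(d,i)
round 1: derive deriv(i,d) via R0 from parent(i,d)
round 1: derive deriv(j,i) via R0 from parent(j,i)
round 2: derive deriv(d,d) via R1 from deriv(d,i), deriv(i,d)
round 2: derive deriv(i,i) via R1 from deriv(i,d), deriv(d,i)
round 2: derive deriv(j,d) via R1 from deriv(j,i), deriv(i,d)

deriv(a,f)
deriv(b,b)
deriv(d,d)
deriv(d,i)
deriv(i,d)
deriv(i,i)
deriv(j,d)
deriv(j,i)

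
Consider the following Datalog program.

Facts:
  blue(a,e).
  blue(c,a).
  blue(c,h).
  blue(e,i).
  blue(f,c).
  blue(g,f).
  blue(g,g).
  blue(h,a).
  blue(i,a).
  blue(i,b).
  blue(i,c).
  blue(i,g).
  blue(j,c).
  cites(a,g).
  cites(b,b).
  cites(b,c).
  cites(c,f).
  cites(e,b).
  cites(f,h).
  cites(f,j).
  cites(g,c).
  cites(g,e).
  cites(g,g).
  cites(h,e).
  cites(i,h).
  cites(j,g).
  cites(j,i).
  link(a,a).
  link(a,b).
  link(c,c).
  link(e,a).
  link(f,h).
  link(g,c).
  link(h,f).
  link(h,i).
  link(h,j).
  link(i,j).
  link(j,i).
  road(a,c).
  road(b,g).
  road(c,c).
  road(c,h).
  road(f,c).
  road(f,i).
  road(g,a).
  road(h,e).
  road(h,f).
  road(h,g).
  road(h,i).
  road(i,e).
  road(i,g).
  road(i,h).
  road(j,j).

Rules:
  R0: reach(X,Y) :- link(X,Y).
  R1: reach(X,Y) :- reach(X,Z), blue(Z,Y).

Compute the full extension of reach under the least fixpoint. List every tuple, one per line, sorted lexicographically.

round 1: derive reach(a,a) via R0 from link(a,a)
round 1: derive reach(a,b) via R0 from link(a,b)
round 1: derive reach(c,c) via R0 from link(c,c)
round 1: derive reach(e,a) via R0 from link(e,a)
round 1: derive reach(f,h) via R0 from link(f,h)
round 1: derive reach(g,c) via R0 from link(g,c)
round 1: derive reach(h,f) via R0 from link(h,f)
round 1: derive reach(h,i) via R0 from link(h,i)
round 1: derive reach(h,j) via R0 from link(h,j)
round 1: derive reach(i,j) via R0 from link(i,j)
round 1: derive reach(j,i) via R0 from link(j,i)
round 2: derive reach(a,e) via R1 from reach(a,a), blue(a,e)
round 2: derive reach(c,a) via R1 from reach(c,c), blue(c,a)
round 2: derive reach(c,h) via R1 from reach(c,c), blue(c,h)
round 2: derive reach(e,e) via R1 from reach(e,a), blue(a,e)
round 2: derive reach(f,a) via R1 from reach(f,h), blue(h,a)
round 2: derive reach(g,a) via R1 from reach(g,c), blue(c,a)
round 2: derive reach(g,h) via R1 from reach(g,c), blue(c,h)
round 2: derive reach(h,a) via R1 from reach(h,i), blue(i,a)
round 2: derive reach(h,b) via R1 from reach(h,i), blue(i,b)
round 2: derive reach(h,c) via R1 from reach(h,f), blue(f,c)
round 2: derive reach(h,g) via R1 from reach(h,i), blue(i,g)
round 2: derive reach(i,c) via R1 from reach(i,j), blue(j,c)
round 2: derive reach(j,a) via R1 from reach(j,i), blue(i,a)
round 2: derive reach(j,b) via R1 from reach(j,i), blue(i,b)
round 2: derive reach(j,c) via R1 from reach(j,i), blue(i,c)
round 2: derive reach(j,g) via R1 from reach(j,i), blue(i,g)
round 3: derive reach(a,i) via R1 from reach(a,e), blue(e,i)
round 3: derive reach(c,e) via R1 from reach(c,a), blue(a,e)
round 3: derive reach(e,i) via R1 from reach(e,e), blue(e,i)
round 3: derive reach(f,e) via R1 from reach(f,a), blue(a,e)
round 3: derive reach(g,e) via R1 from reach(g,a), blue(a,e)
round 3: derive reach(h,e) via R1 from reach(h,a), blue(a,e)
round 3: derive reach(h,h) via R1 from reach(h,c), blue(c,h)
round 3: derive reach(i,a) via R1 from reach(i,c), blue(c,a)
round 3: derive reach(i,h) via R1 from reach(i,c), blue(c,h)
round 3: derive reach(j,e) via R1 from reach(j,a), blue(a,e)
round 3: derive reach(j,f) via R1 from reach(j,g), blue(g,f)
round 3: derive reach(j,h) via R1 from reach(j,c), blue(c,h)
round 4: derive reach(a,c) via R1 from reach(a,i), blue(i,c)
round 4: derive reach(a,g) via R1 from reach(a,i), blue(i,g)
round 4: derive reach(c,i) via R1 from reach(c,e), blue(e,i)
round 4: derive reach(e,b) via R1 from reach(e,i), blue(i,b)
round 4: derive reach(e,c) via R1 from reach(e,i), blue(i,c)
round 4: derive reach(e,g) via R1 from reach(e,i), blue(i,g)
round 4: derive reach(f,i) via R1 from reach(f,e), blue(e,i)
round 4: derive reach(g,i) via R1 from reach(g,e), blue(e,i)
round 4: derive reach(i,e) via R1 from reach(i,a), blue(a,e)
round 5: derive reach(a,f) via R1 from reach(a,g), blue(g,f)
round 5: derive reach(a,h) via R1 from reach(a,c), blue(c,h)
round 5: derive reach(c,b) via R1 from reach(c,i), blue(i,b)
round 5: derive reach(c,g) via R1 from reach(c,i), blue(i,g)
round 5: derive reach(e,f) via R1 from reach(e,g), blue(g,f)
round 5: derive reach(e,h) via R1 from reach(e,c), blue(c,h)
round 5: derive reach(f,b) via R1 from reach(f,i), blue(i,b)
round 5: derive reach(f,c) via R1 from reach(f,i), blue(i,c)
round 5: derive reach(f,g) via R1 from reach(f,i), blue(i,g)
round 5: derive reach(g,b) via R1 from reach(g,i), blue(i,b)
round 5: derive reach(g,g) via R1 from reach(g,i), blue(i,g)
round 5: derive reach(i,i) via R1 from reach(i,e), blue(e,i)
round 6: derive reach(c,f) via R1 from reach(c,g), blue(g,f)
round 6: derive reach(f,f) via R1 from reach(f,g), blue(g,f)
round 6: derive reach(g,f) via R1 from reach(g,g), blue(g,f)
round 6: derive reach(i,b) via R1 from reach(i,i), blue(i,b)
round 6: derive reach(i,g) via R1 from reach(i,i), blue(i,g)
round 7: derive reach(i,f) via R1 from reach(i,g), blue(g,f)

reach(a,a)
reach(a,b)
reach(a,c)
reach(a,e)
reach(a,f)
reach(a,g)
reach(a,h)
reach(a,i)
reach(c,a)
reach(c,b)
reach(c,c)
reach(c,e)
reach(c,f)
reach(c,g)
reach(c,h)
reach(c,i)
reach(e,a)
reach(e,b)
reach(e,c)
reach(e,e)
reach(e,f)
reach(e,g)
reach(e,h)
reach(e,i)
reach(f,a)
reach(f,b)
reach(f,c)
reach(f,e)
reach(f,f)
reach(f,g)
reach(f,h)
reach(f,i)
reach(g,a)
reach(g,b)
reach(g,c)
reach(g,e)
reach(g,f)
reach(g,g)
reach(g,h)
reach(g,i)
reach(h,a)
reach(h,b)
reach(h,c)
reach(h,e)
reach(h,f)
reach(h,g)
reach(h,h)
reach(h,i)
reach(h,j)
reach(i,a)
reach(i,b)
reach(i,c)
reach(i,e)
reach(i,f)
reach(i,g)
reach(i,h)
reach(i,i)
reach(i,j)
reach(j,a)
reach(j,b)
reach(j,c)
reach(j,e)
reach(j,f)
reach(j,g)
reach(j,h)
reach(j,i)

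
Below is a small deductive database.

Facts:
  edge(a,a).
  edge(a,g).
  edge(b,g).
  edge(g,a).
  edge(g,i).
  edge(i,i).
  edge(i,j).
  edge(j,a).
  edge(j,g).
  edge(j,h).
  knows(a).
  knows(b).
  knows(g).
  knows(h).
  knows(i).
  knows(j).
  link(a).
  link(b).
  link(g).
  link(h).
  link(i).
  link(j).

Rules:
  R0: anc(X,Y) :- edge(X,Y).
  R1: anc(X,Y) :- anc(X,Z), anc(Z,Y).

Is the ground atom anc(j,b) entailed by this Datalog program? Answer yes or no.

no

round 1: derive anc(a,a) via R0 from edge(a,a)
round 1: derive anc(a,g) via R0 from edge(a,g)
round 1: derive anc(b,g) via R0 from edge(b,g)
round 1: derive anc(g,a) via R0 from edge(g,a)
round 1: derive anc(g,i) via R0 from edge(g,i)
round 1: derive anc(i,i) via R0 from edge(i,i)
round 1: derive anc(i,j) via R0 from edge(i,j)
round 1: derive anc(j,a) via R0 from edge(j,a)
round 1: derive anc(j,g) via R0 from edge(j,g)
round 1: derive anc(j,h) via R0 from edge(j,h)
round 2: derive anc(a,i) via R1 from anc(a,g), anc(g,i)
round 2: derive anc(b,a) via R1 from anc(b,g), anc(g,a)
round 2: derive anc(b,i) via R1 from anc(b,g), anc(g,i)
round 2: derive anc(g,g) via R1 from anc(g,a), anc(a,g)
round 2: derive anc(g,j) via R1 from anc(g,i), anc(i,j)
round 2: derive anc(i,a) via R1 from anc(i,j), anc(j,a)
round 2: derive anc(i,g) via R1 from anc(i,j), anc(j,g)
round 2: derive anc(i,h) via R1 from anc(i,j), anc(j,h)
round 2: derive anc(j,i) via R1 from anc(j,g), anc(g,i)
round 3: derive anc(a,h) via R1 from anc(a,i), anc(i,h)
round 3: derive anc(a,j) via R1 from anc(a,g), anc(g,j)
round 3: derive anc(b,h) via R1 from anc(b,i), anc(i,h)
round 3: derive anc(b,j) via R1 from anc(b,g), anc(g,j)
round 3: derive anc(g,h) via R1 from anc(g,i), anc(i,h)
round 3: derive anc(j,j) via R1 from anc(j,g), anc(g,j)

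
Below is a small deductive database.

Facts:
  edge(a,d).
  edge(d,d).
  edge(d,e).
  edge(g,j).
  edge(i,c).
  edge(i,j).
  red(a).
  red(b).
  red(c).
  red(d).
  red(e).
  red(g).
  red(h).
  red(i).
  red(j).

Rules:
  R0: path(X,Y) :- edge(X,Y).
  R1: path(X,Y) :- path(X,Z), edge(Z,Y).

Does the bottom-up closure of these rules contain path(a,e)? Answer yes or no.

yes

round 1: derive path(a,d) via R0 from edge(a,d)
round 1: derive path(d,d) via R0 from edge(d,d)
round 1: derive path(d,e) via R0 from edge(d,e)
round 1: derive path(g,j) via R0 from edge(g,j)
round 1: derive path(i,c) via R0 from edge(i,c)
round 1: derive path(i,j) via R0 from edge(i,j)
round 2: derive path(a,e) via R1 from path(a,d), edge(d,e)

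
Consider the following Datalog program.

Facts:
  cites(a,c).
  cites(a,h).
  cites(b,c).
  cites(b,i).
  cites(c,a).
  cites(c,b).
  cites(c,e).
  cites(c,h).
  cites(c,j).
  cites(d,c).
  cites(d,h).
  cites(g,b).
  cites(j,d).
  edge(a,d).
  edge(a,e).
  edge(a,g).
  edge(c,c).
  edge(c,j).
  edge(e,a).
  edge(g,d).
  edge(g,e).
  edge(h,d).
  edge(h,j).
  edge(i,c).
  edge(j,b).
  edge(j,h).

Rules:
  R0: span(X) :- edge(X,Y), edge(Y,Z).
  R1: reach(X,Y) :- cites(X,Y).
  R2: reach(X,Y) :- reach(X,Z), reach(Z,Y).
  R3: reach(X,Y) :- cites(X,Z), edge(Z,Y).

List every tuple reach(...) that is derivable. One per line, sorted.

reach(a,a)
reach(a,b)
reach(a,c)
reach(a,d)
reach(a,e)
reach(a,g)
reach(a,h)
reach(a,i)
reach(a,j)
reach(b,a)
reach(b,b)
reach(b,c)
reach(b,d)
reach(b,e)
reach(b,g)
reach(b,h)
reach(b,i)
reach(b,j)
reach(c,a)
reach(c,b)
reach(c,c)
reach(c,d)
reach(c,e)
reach(c,g)
reach(c,h)
reach(c,i)
reach(c,j)
reach(d,a)
reach(d,b)
reach(d,c)
reach(d,d)
reach(d,e)
reach(d,g)
reach(d,h)
reach(d,i)
reach(d,j)
reach(g,a)
reach(g,b)
reach(g,c)
reach(g,d)
reach(g,e)
reach(g,g)
reach(g,h)
reach(g,i)
reach(g,j)
reach(j,a)
reach(j,b)
reach(j,c)
reach(j,d)
reach(j,e)
reach(j,g)
reach(j,h)
reach(j,i)
reach(j,j)

round 1: derive reach(a,c) via R1 from cites(a,c)
round 1: derive reach(a,h) via R1 from cites(a,h)
round 1: derive reach(b,c) via R1 from cites(b,c)
round 1: derive reach(b,i) via R1 from cites(b,i)
round 1: derive reach(c,a) via R1 from cites(c,a)
round 1: derive reach(c,b) via R1 from cites(c,b)
round 1: derive reach(c,e) via R1 from cites(c,e)
round 1: derive reach(c,h) via R1 from cites(c,h)
round 1: derive reach(c,j) via R1 from cites(c,j)
round 1: derive reach(d,c) via R1 from cites(d,c)
round 1: derive reach(d,h) via R1 from cites(d,h)
round 1: derive reach(g,b) via R1 from cites(g,b)
round 1: derive reach(j,d) via R1 from cites(j,d)
round 1: derive reach(a,d) via R3 from cites(a,h), edge(h,d)
round 1: derive reach(a,j) via R3 from cites(a,c), edge(c,j)
round 1: derive reach(b,j) via R3 from cites(b,c), edge(c,j)
round 1: derive reach(c,d) via R3 from cites(c,a), edge(a,d)
round 1: derive reach(c,g) via R3 from cites(c,a), edge(a,g)
round 1: derive reach(d,d) via R3 from cites(d,h), edge(h,d)
round 1: derive reach(d,j) via R3 from cites(d,c), edge(c,j)
round 2: derive reach(a,a) via R2 from reach(a,c), reach(c,a)
round 2: derive reach(a,b) via R2 from reach(a,c), reach(c,b)
round 2: derive reach(a,e) via R2 from reach(a,c), reach(c,e)
round 2: derive reach(a,g) via R2 from reach(a,c), reach(c,g)
round 2: derive reach(b,a) via R2 from reach(b,c), reach(c,a)
round 2: derive reach(b,b) via R2 from reach(b,c), reach(c,b)
round 2: derive reach(b,d) via R2 from reach(b,c), reach(c,d)
round 2: derive reach(b,e) via R2 from reach(b,c), reach(c,e)
round 2: derive reach(b,g) via R2 from reach(b,c), reach(c,g)
round 2: derive reach(b,h) via R2 from reach(b,c), reach(c,h)
round 2: derive reach(c,c) via R2 from reach(c,a), reach(a,c)
round 2: derive reach(c,i) via R2 from reach(c,b), reach(b,i)
round 2: derive reach(d,a) via R2 from reach(d,c), reach(c,a)
round 2: derive reach(d,b) via R2 from reach(d,c), reach(c,b)
round 2: derive reach(d,e) via R2 from reach(d,c), reach(c,e)
round 2: derive reach(d,g) via R2 from reach(d,c), reach(c,g)
round 2: derive reach(g,c) via R2 from reach(g,b), reach(b,c)
round 2: derive reach(g,i) via R2 from reach(g,b), reach(b,i)
round 2: derive reach(g,j) via R2 from reach(g,b), reach(b,j)
round 2: derive reach(j,c) via R2 from reach(j,d), reach(d,c)
round 2: derive reach(j,h) via R2 from reach(j,d), reach(d,h)
round 2: derive reach(j,j) via R2 from reach(j,d), reach(d,j)
round 3: derive reach(a,i) via R2 from reach(a,b), reach(b,i)
round 3: derive reach(d,i) via R2 from reach(d,b), reach(b,i)
round 3: derive reach(g,a) via R2 from reach(g,b), reach(b,a)
round 3: derive reach(g,d) via R2 from reach(g,b), reach(b,d)
round 3: derive reach(g,e) via R2 from reach(g,b), reach(b,e)
round 3: derive reach(g,g) via R2 from reach(g,b), reach(b,g)
round 3: derive reach(g,h) via R2 from reach(g,b), reach(b,h)
round 3: derive reach(j,a) via R2 from reach(j,c), reach(c,a)
round 3: derive reach(j,b) via R2 from reach(j,c), reach(c,b)
round 3: derive reach(j,e) via R2 from reach(j,c), reach(c,e)
round 3: derive reach(j,g) via R2 from reach(j,c), reach(c,g)
round 3: derive reach(j,i) via R2 from reach(j,c), reach(c,i)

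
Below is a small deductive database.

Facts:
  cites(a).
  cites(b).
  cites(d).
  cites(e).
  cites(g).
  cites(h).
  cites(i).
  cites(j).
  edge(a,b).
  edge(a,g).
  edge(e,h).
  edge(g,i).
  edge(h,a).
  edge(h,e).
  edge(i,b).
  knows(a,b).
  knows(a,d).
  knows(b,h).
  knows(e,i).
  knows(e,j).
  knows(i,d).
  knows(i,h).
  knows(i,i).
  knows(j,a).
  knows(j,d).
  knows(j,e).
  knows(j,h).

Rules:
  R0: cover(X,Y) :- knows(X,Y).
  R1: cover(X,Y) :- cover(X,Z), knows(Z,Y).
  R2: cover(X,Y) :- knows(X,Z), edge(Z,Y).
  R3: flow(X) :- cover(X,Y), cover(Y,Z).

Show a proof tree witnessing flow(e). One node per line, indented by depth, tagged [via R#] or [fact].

flow(e)  [via R3]
  cover(e,b)  [via R2]
    knows(e,i)  [fact]
    edge(i,b)  [fact]
  cover(b,a)  [via R2]
    knows(b,h)  [fact]
    edge(h,a)  [fact]

round 1: derive cover(a,b) via R0 from knows(a,b)
round 1: derive cover(a,d) via R0 from knows(a,d)
round 1: derive cover(b,h) via R0 from knows(b,h)
round 1: derive cover(e,i) via R0 from knows(e,i)
round 1: derive cover(e,j) via R0 from knows(e,j)
round 1: derive cover(i,d) via R0 from knows(i,d)
round 1: derive cover(i,h) via R0 from knows(i,h)
round 1: derive cover(i,i) via R0 from knows(i,i)
round 1: derive cover(j,a) via R0 from knows(j,a)
round 1: derive cover(j,d) via R0 from knows(j,d)
round 1: derive cover(j,e) via R0 from knows(j,e)
round 1: derive cover(j,h) via R0 from knows(j,h)
round 1: derive cover(b,a) via R2 from knows(b,h), edge(h,a)
round 1: derive cover(b,e) via R2 from knows(b,h), edge(h,e)
round 1: derive cover(e,b) via R2 from knows(e,i), edge(i,b)
round 1: derive cover(i,a) via R2 from knows(i,h), edge(h,a)
round 1: derive cover(i,b) via R2 from knows(i,i), edge(i,b)
round 1: derive cover(i,e) via R2 from knows(i,h), edge(h,e)
round 1: derive cover(j,b) via R2 from knows(j,a), edge(a,b)
round 1: derive cover(j,g) via R2 from knows(j,a), edge(a,g)
round 2: derive cover(a,h) via R1 from cover(a,b), knows(b,h)
round 2: derive cover(b,b) via R1 from cover(b,a), knows(a,b)
round 2: derive cover(b,d) via R1 from cover(b,a), knows(a,d)
round 2: derive cover(b,i) via R1 from cover(b,e), knows(e,i)
round 2: derive cover(b,j) via R1 from cover(b,e), knows(e,j)
round 2: derive cover(e,a) via R1 from cover(e,j), knows(j,a)
round 2: derive cover(e,d) via R1 from cover(e,i), knows(i,d)
round 2: derive cover(e,e) via R1 from cover(e,j), knows(j,e)
round 2: derive cover(e,h) via R1 from cover(e,b), knows(b,h)
round 2: derive cover(i,j) via R1 from cover(i,e), knows(e,j)
round 2: derive cover(j,i) via R1 from cover(j,e), knows(e,i)
round 2: derive cover(j,j) via R1 from cover(j,e), knows(e,j)
round 2: derive flow(a) via R3 from cover(a,b), cover(b,a)
round 2: derive flow(b) via R3 from cover(b,a), cover(a,b)
round 2: derive flow(e) via R3 from cover(e,b), cover(b,a)
round 2: derive flow(i) via R3 from cover(i,a), cover(a,b)
round 2: derive flow(j) via R3 from cover(j,a), cover(a,b)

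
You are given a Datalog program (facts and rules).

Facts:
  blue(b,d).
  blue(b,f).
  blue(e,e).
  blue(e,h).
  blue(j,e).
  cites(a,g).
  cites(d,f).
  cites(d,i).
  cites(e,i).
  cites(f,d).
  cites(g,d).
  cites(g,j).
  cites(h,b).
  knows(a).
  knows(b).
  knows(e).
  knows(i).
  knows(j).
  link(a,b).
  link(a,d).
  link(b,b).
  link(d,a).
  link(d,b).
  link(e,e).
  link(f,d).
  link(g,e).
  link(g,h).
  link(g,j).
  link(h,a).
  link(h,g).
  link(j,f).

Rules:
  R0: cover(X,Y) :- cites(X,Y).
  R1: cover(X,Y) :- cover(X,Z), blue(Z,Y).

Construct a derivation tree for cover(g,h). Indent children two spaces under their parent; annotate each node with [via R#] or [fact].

round 1: derive cover(a,g) via R0 from cites(a,g)
round 1: derive cover(d,f) via R0 from cites(d,f)
round 1: derive cover(d,i) via R0 from cites(d,i)
round 1: derive cover(e,i) via R0 from cites(e,i)
round 1: derive cover(f,d) via R0 from cites(f,d)
round 1: derive cover(g,d) via R0 from cites(g,d)
round 1: derive cover(g,j) via R0 from cites(g,j)
round 1: derive cover(h,b) via R0 from cites(h,b)
round 2: derive cover(g,e) via R1 from cover(g,j), blue(j,e)
round 2: derive cover(h,d) via R1 from cover(h,b), blue(b,d)
round 2: derive cover(h,f) via R1 from cover(h,b), blue(b,f)
round 3: derive cover(g,h) via R1 from cover(g,e), blue(e,h)

cover(g,h)  [via R1]
  cover(g,e)  [via R1]
    cover(g,j)  [via R0]
      cites(g,j)  [fact]
    blue(j,e)  [fact]
  blue(e,h)  [fact]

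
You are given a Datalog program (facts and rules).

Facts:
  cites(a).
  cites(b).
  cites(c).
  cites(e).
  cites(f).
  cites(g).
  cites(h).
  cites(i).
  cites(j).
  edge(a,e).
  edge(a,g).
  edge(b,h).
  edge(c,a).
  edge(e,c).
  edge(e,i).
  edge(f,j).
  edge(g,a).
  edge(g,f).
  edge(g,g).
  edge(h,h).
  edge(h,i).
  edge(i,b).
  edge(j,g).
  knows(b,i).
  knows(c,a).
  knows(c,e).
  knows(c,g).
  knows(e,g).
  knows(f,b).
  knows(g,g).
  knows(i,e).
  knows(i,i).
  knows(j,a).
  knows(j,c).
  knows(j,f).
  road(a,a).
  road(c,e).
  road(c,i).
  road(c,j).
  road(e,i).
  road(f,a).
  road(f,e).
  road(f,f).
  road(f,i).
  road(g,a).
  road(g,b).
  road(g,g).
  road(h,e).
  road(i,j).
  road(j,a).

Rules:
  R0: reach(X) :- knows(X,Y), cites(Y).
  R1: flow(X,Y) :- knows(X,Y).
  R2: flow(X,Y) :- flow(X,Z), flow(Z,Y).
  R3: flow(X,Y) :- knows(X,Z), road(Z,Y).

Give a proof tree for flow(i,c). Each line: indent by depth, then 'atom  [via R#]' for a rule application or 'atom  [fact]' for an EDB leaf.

flow(i,c)  [via R2]
  flow(i,j)  [via R3]
    knows(i,i)  [fact]
    road(i,j)  [fact]
  flow(j,c)  [via R1]
    knows(j,c)  [fact]

round 1: derive flow(b,i) via R1 from knows(b,i)
round 1: derive flow(c,a) via R1 from knows(c,a)
round 1: derive flow(c,e) via R1 from knows(c,e)
round 1: derive flow(c,g) via R1 from knows(c,g)
round 1: derive flow(e,g) via R1 from knows(e,g)
round 1: derive flow(f,b) via R1 from knows(f,b)
round 1: derive flow(g,g) via R1 from knows(g,g)
round 1: derive flow(i,e) via R1 from knows(i,e)
round 1: derive flow(i,i) via R1 from knows(i,i)
round 1: derive flow(j,a) via R1 from knows(j,a)
round 1: derive flow(j,c) via R1 from knows(j,c)
round 1: derive flow(j,f) via R1 from knows(j,f)
round 1: derive flow(b,j) via R3 from knows(b,i), road(i,j)
round 1: derive flow(c,b) via R3 from knows(c,g), road(g,b)
round 1: derive flow(c,i) via R3 from knows(c,e), road(e,i)
round 1: derive flow(e,a) via R3 from knows(e,g), road(g,a)
round 1: derive flow(e,b) via R3 from knows(e,g), road(g,b)
round 1: derive flow(g,a) via R3 from knows(g,g), road(g,a)
round 1: derive flow(g,b) via R3 from knows(g,g), road(g,b)
round 1: derive flow(i,j) via R3 from knows(i,i), road(i,j)
round 1: derive flow(j,e) via R3 from knows(j,c), road(c,e)
round 1: derive flow(j,i) via R3 from knows(j,c), road(c,i)
round 1: derive flow(j,j) via R3 from knows(j,c), road(c,j)
round 2: derive flow(b,a) via R2 from flow(b,j), flow(j,a)
round 2: derive flow(b,c) via R2 from flow(b,j), flow(j,c)
round 2: derive flow(b,e) via R2 from flow(b,i), flow(i,e)
round 2: derive flow(b,f) via R2 from flow(b,j), flow(j,f)
round 2: derive flow(c,j) via R2 from flow(c,b), flow(b,j)
round 2: derive flow(e,i) via R2 from flow(e,b), flow(b,i)
round 2: derive flow(e,j) via R2 from flow(e,b), flow(b,j)
round 2: derive flow(f,i) via R2 from flow(f,b), flow(b,i)
round 2: derive flow(f,j) via R2 from flow(f,b), flow(b,j)
round 2: derive flow(g,i) via R2 from flow(g,b), flow(b,i)
round 2: derive flow(g,j) via R2 from flow(g,b), flow(b,j)
round 2: derive flow(i,a) via R2 from flow(i,e), flow(e,a)
round 2: derive flow(i,b) via R2 from flow(i,e), flow(e,b)
round 2: derive flow(i,c) via R2 from flow(i,j), flow(j,c)
round 2: derive flow(i,f) via R2 from flow(i,j), flow(j,f)
round 2: derive flow(i,g) via R2 from flow(i,e), flow(e,g)
round 2: derive flow(j,b) via R2 from flow(j,c), flow(c,b)
round 2: derive flow(j,g) via R2 from flow(j,c), flow(c,g)
round 3: derive flow(b,b) via R2 from flow(b,c), flow(c,b)
round 3: derive flow(b,g) via R2 from flow(b,c), flow(c,g)
round 3: derive flow(c,c) via R2 from flow(c,b), flow(b,c)
round 3: derive flow(c,f) via R2 from flow(c,b), flow(b,f)
round 3: derive flow(e,c) via R2 from flow(e,b), flow(b,c)
round 3: derive flow(e,e) via R2 from flow(e,b), flow(b,e)
round 3: derive flow(e,f) via R2 from flow(e,b), flow(b,f)
round 3: derive flow(f,a) via R2 from flow(f,b), flow(b,a)
round 3: derive flow(f,c) via R2 from flow(f,b), flow(b,c)
round 3: derive flow(f,e) via R2 from flow(f,b), flow(b,e)
round 3: derive flow(f,f) via R2 from flow(f,b), flow(b,f)
round 3: derive flow(f,g) via R2 from flow(f,i), flow(i,g)
round 3: derive flow(g,c) via R2 from flow(g,b), flow(b,c)
round 3: derive flow(g,e) via R2 from flow(g,b), flow(b,e)
round 3: derive flow(g,f) via R2 from flow(g,b), flow(b,f)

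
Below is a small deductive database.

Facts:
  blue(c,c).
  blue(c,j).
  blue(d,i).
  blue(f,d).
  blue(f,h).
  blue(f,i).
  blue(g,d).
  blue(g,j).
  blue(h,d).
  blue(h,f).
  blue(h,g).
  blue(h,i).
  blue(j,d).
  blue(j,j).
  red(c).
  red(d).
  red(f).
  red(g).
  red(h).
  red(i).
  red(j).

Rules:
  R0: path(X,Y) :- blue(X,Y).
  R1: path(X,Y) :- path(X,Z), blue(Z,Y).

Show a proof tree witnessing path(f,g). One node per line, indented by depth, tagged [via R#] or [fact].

round 1: derive path(c,c) via R0 from blue(c,c)
round 1: derive path(c,j) via R0 from blue(c,j)
round 1: derive path(d,i) via R0 from blue(d,i)
round 1: derive path(f,d) via R0 from blue(f,d)
round 1: derive path(f,h) via R0 from blue(f,h)
round 1: derive path(f,i) via R0 from blue(f,i)
round 1: derive path(g,d) via R0 from blue(g,d)
round 1: derive path(g,j) via R0 from blue(g,j)
round 1: derive path(h,d) via R0 from blue(h,d)
round 1: derive path(h,f) via R0 from blue(h,f)
round 1: derive path(h,g) via R0 from blue(h,g)
round 1: derive path(h,i) via R0 from blue(h,i)
round 1: derive path(j,d) via R0 from blue(j,d)
round 1: derive path(j,j) via R0 from blue(j,j)
round 2: derive path(c,d) via R1 from path(c,j), blue(j,d)
round 2: derive path(f,f) via R1 from path(f,h), blue(h,f)
round 2: derive path(f,g) via R1 from path(f,h), blue(h,g)
round 2: derive path(g,i) via R1 from path(g,d), blue(d,i)
round 2: derive path(h,h) via R1 from path(h,f), blue(f,h)
round 2: derive path(h,j) via R1 from path(h,g), blue(g,j)
round 2: derive path(j,i) via R1 from path(j,d), blue(d,i)
round 3: derive path(c,i) via R1 from path(c,d), blue(d,i)
round 3: derive path(f,j) via R1 from path(f,g), blue(g,j)

path(f,g)  [via R1]
  path(f,h)  [via R0]
    blue(f,h)  [fact]
  blue(h,g)  [fact]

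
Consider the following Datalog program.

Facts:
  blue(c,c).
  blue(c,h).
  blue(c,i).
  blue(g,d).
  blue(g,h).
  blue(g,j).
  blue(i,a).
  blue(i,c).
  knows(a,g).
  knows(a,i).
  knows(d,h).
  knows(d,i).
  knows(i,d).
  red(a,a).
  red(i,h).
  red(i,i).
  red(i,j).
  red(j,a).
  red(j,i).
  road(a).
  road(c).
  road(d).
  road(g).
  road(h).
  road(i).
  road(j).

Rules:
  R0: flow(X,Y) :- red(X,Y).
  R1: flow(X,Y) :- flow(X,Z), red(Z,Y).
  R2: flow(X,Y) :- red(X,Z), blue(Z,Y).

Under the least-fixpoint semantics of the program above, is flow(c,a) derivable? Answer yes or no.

no

round 1: derive flow(a,a) via R0 from red(a,a)
round 1: derive flow(i,h) via R0 from red(i,h)
round 1: derive flow(i,i) via R0 from red(i,i)
round 1: derive flow(i,j) via R0 from red(i,j)
round 1: derive flow(j,a) via R0 from red(j,a)
round 1: derive flow(j,i) via R0 from red(j,i)
round 1: derive flow(i,a) via R2 from red(i,i), blue(i,a)
round 1: derive flow(i,c) via R2 from red(i,i), blue(i,c)
round 1: derive flow(j,c) via R2 from red(j,i), blue(i,c)
round 2: derive flow(j,h) via R1 from flow(j,i), red(i,h)
round 2: derive flow(j,j) via R1 from flow(j,i), red(i,j)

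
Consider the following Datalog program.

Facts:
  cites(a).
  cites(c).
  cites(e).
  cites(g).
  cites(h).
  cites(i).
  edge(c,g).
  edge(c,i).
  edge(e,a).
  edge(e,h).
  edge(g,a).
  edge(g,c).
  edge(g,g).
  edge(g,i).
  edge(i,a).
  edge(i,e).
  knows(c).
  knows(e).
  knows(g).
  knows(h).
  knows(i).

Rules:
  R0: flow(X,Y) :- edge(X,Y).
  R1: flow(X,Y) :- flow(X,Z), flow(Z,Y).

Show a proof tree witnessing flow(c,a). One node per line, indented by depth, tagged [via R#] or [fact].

flow(c,a)  [via R1]
  flow(c,g)  [via R0]
    edge(c,g)  [fact]
  flow(g,a)  [via R0]
    edge(g,a)  [fact]

round 1: derive flow(c,g) via R0 from edge(c,g)
round 1: derive flow(c,i) via R0 from edge(c,i)
round 1: derive flow(e,a) via R0 from edge(e,a)
round 1: derive flow(e,h) via R0 from edge(e,h)
round 1: derive flow(g,a) via R0 from edge(g,a)
round 1: derive flow(g,c) via R0 from edge(g,c)
round 1: derive flow(g,g) via R0 from edge(g,g)
round 1: derive flow(g,i) via R0 from edge(g,i)
round 1: derive flow(i,a) via R0 from edge(i,a)
round 1: derive flow(i,e) via R0 from edge(i,e)
round 2: derive flow(c,a) via R1 from flow(c,g), flow(g,a)
round 2: derive flow(c,c) via R1 from flow(c,g), flow(g,c)
round 2: derive flow(c,e) via R1 from flow(c,i), flow(i,e)
round 2: derive flow(g,e) via R1 from flow(g,i), flow(i,e)
round 2: derive flow(i,h) via R1 from flow(i,e), flow(e,h)
round 3: derive flow(c,h) via R1 from flow(c,e), flow(e,h)
round 3: derive flow(g,h) via R1 from flow(g,e), flow(e,h)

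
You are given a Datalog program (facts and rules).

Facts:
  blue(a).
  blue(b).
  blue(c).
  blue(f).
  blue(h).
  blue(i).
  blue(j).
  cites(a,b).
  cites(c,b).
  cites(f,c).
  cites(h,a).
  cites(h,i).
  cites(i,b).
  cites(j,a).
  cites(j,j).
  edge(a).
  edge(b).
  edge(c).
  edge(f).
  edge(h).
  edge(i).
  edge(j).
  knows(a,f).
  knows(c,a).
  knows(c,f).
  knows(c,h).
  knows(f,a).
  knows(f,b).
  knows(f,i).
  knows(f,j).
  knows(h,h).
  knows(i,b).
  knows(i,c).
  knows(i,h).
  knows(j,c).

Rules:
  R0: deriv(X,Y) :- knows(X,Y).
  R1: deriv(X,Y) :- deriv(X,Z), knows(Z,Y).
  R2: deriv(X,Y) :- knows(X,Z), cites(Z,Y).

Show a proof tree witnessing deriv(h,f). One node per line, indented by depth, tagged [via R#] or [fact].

round 1: derive deriv(a,f) via R0 from knows(a,f)
round 1: derive deriv(c,a) via R0 from knows(c,a)
round 1: derive deriv(c,f) via R0 from knows(c,f)
round 1: derive deriv(c,h) via R0 from knows(c,h)
round 1: derive deriv(f,a) via R0 from knows(f,a)
round 1: derive deriv(f,b) via R0 from knows(f,b)
round 1: derive deriv(f,i) via R0 from knows(f,i)
round 1: derive deriv(f,j) via R0 from knows(f,j)
round 1: derive deriv(h,h) via R0 from knows(h,h)
round 1: derive deriv(i,b) via R0 from knows(i,b)
round 1: derive deriv(i,c) via R0 from knows(i,c)
round 1: derive deriv(i,h) via R0 from knows(i,h)
round 1: derive deriv(j,c) via R0 from knows(j,c)
round 1: derive deriv(a,c) via R2 from knows(a,f), cites(f,c)
round 1: derive deriv(c,b) via R2 from knows(c,a), cites(a,b)
round 1: derive deriv(c,c) via R2 from knows(c,f), cites(f,c)
round 1: derive deriv(c,i) via R2 from knows(c,h), cites(h,i)
round 1: derive deriv(h,a) via R2 from knows(h,h), cites(h,a)
round 1: derive deriv(h,i) via R2 from knows(h,h), cites(h,i)
round 1: derive deriv(i,a) via R2 from knows(i,h), cites(h,a)
round 1: derive deriv(i,i) via R2 from knows(i,h), cites(h,i)
round 1: derive deriv(j,b) via R2 from knows(j,c), cites(c,b)
round 2: derive deriv(a,a) via R1 from deriv(a,c), knows(c,a)
round 2: derive deriv(a,b) via R1 from deriv(a,f), knows(f,b)
round 2: derive deriv(a,h) via R1 from deriv(a,c), knows(c,h)
round 2: derive deriv(a,i) via R1 from deriv(a,f), knows(f,i)
round 2: derive deriv(a,j) via R1 from deriv(a,f), knows(f,j)
round 2: derive deriv(c,j) via R1 from deriv(c,f), knows(f,j)
round 2: derive deriv(f,c) via R1 from deriv(f,i), knows(i,c)
round 2: derive deriv(f,f) via R1 from deriv(f,a), knows(a,f)
round 2: derive deriv(f,h) via R1 from deriv(f,i), knows(i,h)
round 2: derive deriv(h,b) via R1 from deriv(h,i), knows(i,b)
round 2: derive deriv(h,c) via R1 from deriv(h,i), knows(i,c)
round 2: derive deriv(h,f) via R1 from deriv(h,a), knows(a,f)
round 2: derive deriv(i,f) via R1 from deriv(i,a), knows(a,f)
round 2: derive deriv(j,a) via R1 from deriv(j,c), knows(c,a)
round 2: derive deriv(j,f) via R1 from deriv(j,c), knows(c,f)
round 2: derive deriv(j,h) via R1 from deriv(j,c), knows(c,h)
round 3: derive deriv(h,j) via R1 from deriv(h,f), knows(f,j)
round 3: derive deriv(i,j) via R1 from deriv(i,f), knows(f,j)
round 3: derive deriv(j,i) via R1 from deriv(j,f), knows(f,i)
round 3: derive deriv(j,j) via R1 from deriv(j,f), knows(f,j)

deriv(h,f)  [via R1]
  deriv(h,a)  [via R2]
    knows(h,h)  [fact]
    cites(h,a)  [fact]
  knows(a,f)  [fact]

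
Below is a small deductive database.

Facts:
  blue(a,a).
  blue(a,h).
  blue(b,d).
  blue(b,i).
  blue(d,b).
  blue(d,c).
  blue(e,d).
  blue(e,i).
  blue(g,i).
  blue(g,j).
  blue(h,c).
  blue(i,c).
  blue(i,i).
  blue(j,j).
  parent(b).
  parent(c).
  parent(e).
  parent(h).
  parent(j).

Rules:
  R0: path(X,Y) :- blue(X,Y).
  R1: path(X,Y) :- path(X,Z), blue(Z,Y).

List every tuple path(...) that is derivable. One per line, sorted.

path(a,a)
path(a,c)
path(a,h)
path(b,b)
path(b,c)
path(b,d)
path(b,i)
path(d,b)
path(d,c)
path(d,d)
path(d,i)
path(e,b)
path(e,c)
path(e,d)
path(e,i)
path(g,c)
path(g,i)
path(g,j)
path(h,c)
path(i,c)
path(i,i)
path(j,j)

round 1: derive path(a,a) via R0 from blue(a,a)
round 1: derive path(a,h) via R0 from blue(a,h)
round 1: derive path(b,d) via R0 from blue(b,d)
round 1: derive path(b,i) via R0 from blue(b,i)
round 1: derive path(d,b) via R0 from blue(d,b)
round 1: derive path(d,c) via R0 from blue(d,c)
round 1: derive path(e,d) via R0 from blue(e,d)
round 1: derive path(e,i) via R0 from blue(e,i)
round 1: derive path(g,i) via R0 from blue(g,i)
round 1: derive path(g,j) via R0 from blue(g,j)
round 1: derive path(h,c) via R0 from blue(h,c)
round 1: derive path(i,c) via R0 from blue(i,c)
round 1: derive path(i,i) via R0 from blue(i,i)
round 1: derive path(j,j) via R0 from blue(j,j)
round 2: derive path(a,c) via R1 from path(a,h), blue(h,c)
round 2: derive path(b,b) via R1 from path(b,d), blue(d,b)
round 2: derive path(b,c) via R1 from path(b,d), blue(d,c)
round 2: derive path(d,d) via R1 from path(d,b), blue(b,d)
round 2: derive path(d,i) via R1 from path(d,b), blue(b,i)
round 2: derive path(e,b) via R1 from path(e,d), blue(d,b)
round 2: derive path(e,c) via R1 from path(e,d), blue(d,c)
round 2: derive path(g,c) via R1 from path(g,i), blue(i,c)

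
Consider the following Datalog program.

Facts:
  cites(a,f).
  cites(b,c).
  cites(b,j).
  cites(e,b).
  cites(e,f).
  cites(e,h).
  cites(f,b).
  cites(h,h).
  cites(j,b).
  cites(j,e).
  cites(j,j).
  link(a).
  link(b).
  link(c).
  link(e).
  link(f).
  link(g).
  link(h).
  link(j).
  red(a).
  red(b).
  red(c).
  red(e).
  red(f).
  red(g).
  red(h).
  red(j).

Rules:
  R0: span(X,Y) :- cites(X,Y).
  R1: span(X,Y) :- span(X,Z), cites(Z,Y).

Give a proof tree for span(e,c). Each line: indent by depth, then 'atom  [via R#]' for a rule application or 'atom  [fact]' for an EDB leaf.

round 1: derive span(a,f) via R0 from cites(a,f)
round 1: derive span(b,c) via R0 from cites(b,c)
round 1: derive span(b,j) via R0 from cites(b,j)
round 1: derive span(e,b) via R0 from cites(e,b)
round 1: derive span(e,f) via R0 from cites(e,f)
round 1: derive span(e,h) via R0 from cites(e,h)
round 1: derive span(f,b) via R0 from cites(f,b)
round 1: derive span(h,h) via R0 from cites(h,h)
round 1: derive span(j,b) via R0 from cites(j,b)
round 1: derive span(j,e) via R0 from cites(j,e)
round 1: derive span(j,j) via R0 from cites(j,j)
round 2: derive span(a,b) via R1 from span(a,f), cites(f,b)
round 2: derive span(b,b) via R1 from span(b,j), cites(j,b)
round 2: derive span(b,e) via R1 from span(b,j), cites(j,e)
round 2: derive span(e,c) via R1 from span(e,b), cites(b,c)
round 2: derive span(e,j) via R1 from span(e,b), cites(b,j)
round 2: derive span(f,c) via R1 from span(f,b), cites(b,c)
round 2: derive span(f,j) via R1 from span(f,b), cites(b,j)
round 2: derive span(j,c) via R1 from span(j,b), cites(b,c)
round 2: derive span(j,f) via R1 from span(j,e), cites(e,f)
round 2: derive span(j,h) via R1 from span(j,e), cites(e,h)
round 3: derive span(a,c) via R1 from span(a,b), cites(b,c)
round 3: derive span(a,j) via R1 from span(a,b), cites(b,j)
round 3: derive span(b,f) via R1 from span(b,e), cites(e,f)
round 3: derive span(b,h) via R1 from span(b,e), cites(e,h)
round 3: derive span(e,e) via R1 from span(e,j), cites(j,e)
round 3: derive span(f,e) via R1 from span(f,j), cites(j,e)
round 4: derive span(a,e) via R1 from span(a,j), cites(j,e)
round 4: derive span(f,f) via R1 from span(f,e), cites(e,f)
round 4: derive span(f,h) via R1 from span(f,e), cites(e,h)
round 5: derive span(a,h) via R1 from span(a,e), cites(e,h)

span(e,c)  [via R1]
  span(e,b)  [via R0]
    cites(e,b)  [fact]
  cites(b,c)  [fact]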